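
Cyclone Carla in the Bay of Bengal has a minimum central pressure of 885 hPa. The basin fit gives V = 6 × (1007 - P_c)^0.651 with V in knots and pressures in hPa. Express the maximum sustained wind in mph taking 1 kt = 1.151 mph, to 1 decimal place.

157.6 mph

ΔP = 1007 − 885 = 122 hPa.
V ≈ 6 × 122^0.651 = 6 × 22.815 ≈ 136.890 kt.
136.890 × 1.151 ≈ 157.56 mph → 157.6 mph.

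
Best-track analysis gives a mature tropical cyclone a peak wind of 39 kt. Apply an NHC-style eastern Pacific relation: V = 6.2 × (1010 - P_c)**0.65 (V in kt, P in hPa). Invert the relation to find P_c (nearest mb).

ΔP = (V / 6.2)^(1/0.65) = (39/6.2)^1.538.
39/6.2 = 6.290; 6.290^1.538 ≈ 16.93 mb.
P_c = 1010 − 16.93 = 993.07 ≈ 993 mb.

993 mb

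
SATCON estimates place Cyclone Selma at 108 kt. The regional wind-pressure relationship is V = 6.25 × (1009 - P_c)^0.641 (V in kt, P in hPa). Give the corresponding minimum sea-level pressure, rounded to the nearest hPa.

924 hPa

ΔP = (V / 6.25)^(1/0.641) = (108/6.25)^1.560.
108/6.25 = 17.280; 17.280^1.560 ≈ 85.24 hPa.
P_c = 1009 − 85.24 = 923.76 ≈ 924 hPa.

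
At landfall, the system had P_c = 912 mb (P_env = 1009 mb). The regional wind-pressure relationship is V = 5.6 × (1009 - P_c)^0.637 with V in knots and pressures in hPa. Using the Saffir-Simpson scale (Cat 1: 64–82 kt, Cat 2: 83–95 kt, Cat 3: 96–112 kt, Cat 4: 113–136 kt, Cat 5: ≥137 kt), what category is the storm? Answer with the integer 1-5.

3

ΔP = 1009 − 912 = 97 mb.
V ≈ 5.6 × 97^0.637 = 5.6 × 18.43 ≈ 103 kt.
103 kt falls in the Category 3 band.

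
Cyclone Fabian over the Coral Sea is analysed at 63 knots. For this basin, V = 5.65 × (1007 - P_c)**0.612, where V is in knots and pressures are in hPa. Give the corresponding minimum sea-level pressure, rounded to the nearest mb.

ΔP = (V / 5.65)^(1/0.612) = (63/5.65)^1.634.
63/5.65 = 11.150; 11.150^1.634 ≈ 51.44 mb.
P_c = 1007 − 51.44 = 955.56 ≈ 956 mb.

956 mb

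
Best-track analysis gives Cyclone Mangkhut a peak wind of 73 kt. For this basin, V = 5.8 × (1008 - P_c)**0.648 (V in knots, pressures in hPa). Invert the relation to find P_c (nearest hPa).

ΔP = (V / 5.8)^(1/0.648) = (73/5.8)^1.543.
73/5.8 = 12.586; 12.586^1.543 ≈ 49.82 hPa.
P_c = 1008 − 49.82 = 958.18 ≈ 958 hPa.

958 hPa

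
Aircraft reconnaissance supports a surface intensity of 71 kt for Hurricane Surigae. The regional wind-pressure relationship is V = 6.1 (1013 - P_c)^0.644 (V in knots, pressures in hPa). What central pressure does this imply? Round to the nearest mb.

ΔP = (V / 6.1)^(1/0.644) = (71/6.1)^1.553.
71/6.1 = 11.639; 11.639^1.553 ≈ 45.20 mb.
P_c = 1013 − 45.20 = 967.80 ≈ 968 mb.

968 mb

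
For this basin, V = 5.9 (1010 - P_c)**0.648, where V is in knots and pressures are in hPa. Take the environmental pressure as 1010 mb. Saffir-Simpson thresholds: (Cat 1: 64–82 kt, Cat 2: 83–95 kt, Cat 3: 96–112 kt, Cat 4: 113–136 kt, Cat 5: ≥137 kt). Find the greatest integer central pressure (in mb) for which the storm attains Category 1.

Category 1 begins at V = 64 kt.
Required ΔP = (64/5.9)^(1/0.648) = 10.847^1.543 ≈ 39.60 mb.
P_c ≤ 1010 − 39.60 = 970.40, so the highest integer P_c is 970 mb.

970 mb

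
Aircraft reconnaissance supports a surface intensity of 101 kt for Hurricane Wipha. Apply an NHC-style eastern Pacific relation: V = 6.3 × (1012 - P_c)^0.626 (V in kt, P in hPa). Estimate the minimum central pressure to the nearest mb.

ΔP = (V / 6.3)^(1/0.626) = (101/6.3)^1.597.
101/6.3 = 16.032; 16.032^1.597 ≈ 84.12 mb.
P_c = 1012 − 84.12 = 927.88 ≈ 928 mb.

928 mb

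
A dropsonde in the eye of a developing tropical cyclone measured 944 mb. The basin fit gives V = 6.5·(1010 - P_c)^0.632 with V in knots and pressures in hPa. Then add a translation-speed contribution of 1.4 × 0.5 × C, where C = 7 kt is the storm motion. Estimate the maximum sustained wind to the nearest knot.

97 kt

ΔP = 1010 − 944 = 66 mb.
66^0.632 ≈ 14.124.
V ≈ 6.5 × 14.124 ≈ 91.8 kt.
Translation term: 1.4 × 0.5 × 7 = 4.9 kt.
Corrected V ≈ 96.7 kt → 97 kt.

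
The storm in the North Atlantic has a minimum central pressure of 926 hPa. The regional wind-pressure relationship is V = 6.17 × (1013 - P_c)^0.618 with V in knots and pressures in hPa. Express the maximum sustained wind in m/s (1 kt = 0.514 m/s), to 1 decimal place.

ΔP = 1013 − 926 = 87 hPa.
V ≈ 6.17 × 87^0.618 = 6.17 × 15.799 ≈ 97.478 kt.
97.478 × 0.514 ≈ 50.10 m/s → 50.1 m/s.

50.1 m/s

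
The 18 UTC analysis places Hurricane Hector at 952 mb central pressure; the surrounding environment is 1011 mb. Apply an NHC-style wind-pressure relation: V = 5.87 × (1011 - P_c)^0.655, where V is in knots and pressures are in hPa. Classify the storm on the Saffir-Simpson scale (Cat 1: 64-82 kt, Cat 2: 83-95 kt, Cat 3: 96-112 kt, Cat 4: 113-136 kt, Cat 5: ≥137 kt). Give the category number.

ΔP = 1011 − 952 = 59 mb.
V ≈ 5.87 × 59^0.655 = 5.87 × 14.45 ≈ 85 kt.
85 kt falls in the Category 2 band.

2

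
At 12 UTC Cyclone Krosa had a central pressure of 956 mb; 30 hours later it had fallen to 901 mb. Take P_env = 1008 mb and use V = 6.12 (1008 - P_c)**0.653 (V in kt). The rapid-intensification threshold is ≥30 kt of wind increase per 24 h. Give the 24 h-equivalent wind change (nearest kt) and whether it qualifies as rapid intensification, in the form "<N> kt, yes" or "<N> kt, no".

V₁: ΔP = 52, V ≈ 6.12 × 52^0.653 ≈ 80.78 kt.
V₂: ΔP = 107, V ≈ 6.12 × 107^0.653 ≈ 129.40 kt.
ΔV over 30 h = 48.62 kt → 24 h equivalent = 48.62 × 24/30 ≈ 38.90 kt.
39 kt ≥ 30 kt ⇒ rapid intensification.

39 kt, yes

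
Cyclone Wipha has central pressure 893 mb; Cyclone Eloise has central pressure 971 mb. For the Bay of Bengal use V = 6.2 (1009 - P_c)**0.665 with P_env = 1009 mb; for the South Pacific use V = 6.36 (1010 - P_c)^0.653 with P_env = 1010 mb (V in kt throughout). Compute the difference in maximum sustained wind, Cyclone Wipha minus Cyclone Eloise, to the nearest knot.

Cyclone Wipha: ΔP = 116; V ≈ 6.2 × 116^0.665 ≈ 146.30 kt.
Cyclone Eloise: ΔP = 39; V ≈ 6.36 × 39^0.653 ≈ 69.57 kt.
Difference ≈ 146.30 − 69.57 = 76.73 → 77 kt.

77 kt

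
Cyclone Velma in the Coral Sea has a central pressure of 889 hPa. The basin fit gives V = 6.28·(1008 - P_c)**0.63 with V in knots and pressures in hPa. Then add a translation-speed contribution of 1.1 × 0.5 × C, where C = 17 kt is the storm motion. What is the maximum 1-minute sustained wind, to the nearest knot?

ΔP = 1008 − 889 = 119 hPa.
119^0.63 ≈ 20.305.
V ≈ 6.28 × 20.305 ≈ 127.5 kt.
Translation term: 1.1 × 0.5 × 17 = 9.35 kt.
Corrected V ≈ 136.85 kt → 137 kt.

137 kt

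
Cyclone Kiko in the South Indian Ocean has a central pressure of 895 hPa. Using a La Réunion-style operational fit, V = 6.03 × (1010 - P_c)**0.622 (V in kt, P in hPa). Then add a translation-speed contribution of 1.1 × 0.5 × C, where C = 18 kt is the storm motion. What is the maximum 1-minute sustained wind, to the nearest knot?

125 kt

ΔP = 1010 − 895 = 115 hPa.
115^0.622 ≈ 19.132.
V ≈ 6.03 × 19.132 ≈ 115.4 kt.
Translation term: 1.1 × 0.5 × 18 = 9.9 kt.
Corrected V ≈ 125.3 kt → 125 kt.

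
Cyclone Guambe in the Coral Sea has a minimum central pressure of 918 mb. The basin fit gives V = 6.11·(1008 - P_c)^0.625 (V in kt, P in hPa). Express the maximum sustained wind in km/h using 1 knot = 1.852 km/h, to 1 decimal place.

188.4 km/h

ΔP = 1008 − 918 = 90 mb.
V ≈ 6.11 × 90^0.625 = 6.11 × 16.650 ≈ 101.729 kt.
101.729 × 1.852 ≈ 188.40 km/h → 188.4 km/h.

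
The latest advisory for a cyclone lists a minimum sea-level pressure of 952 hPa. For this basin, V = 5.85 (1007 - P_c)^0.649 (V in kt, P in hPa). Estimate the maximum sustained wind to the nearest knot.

79 kt

ΔP = 1007 − 952 = 55 hPa.
55^0.649 ≈ 13.474.
V ≈ 5.85 × 13.474 ≈ 78.8 kt.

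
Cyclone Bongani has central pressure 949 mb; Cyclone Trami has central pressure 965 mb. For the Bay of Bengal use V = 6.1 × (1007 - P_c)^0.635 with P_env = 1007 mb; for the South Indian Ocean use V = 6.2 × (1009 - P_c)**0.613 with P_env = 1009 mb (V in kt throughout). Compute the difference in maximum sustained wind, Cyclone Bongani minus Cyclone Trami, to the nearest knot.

Cyclone Bongani: ΔP = 58; V ≈ 6.1 × 58^0.635 ≈ 80.37 kt.
Cyclone Trami: ΔP = 44; V ≈ 6.2 × 44^0.613 ≈ 63.07 kt.
Difference ≈ 80.37 − 63.07 = 17.30 → 17 kt.

17 kt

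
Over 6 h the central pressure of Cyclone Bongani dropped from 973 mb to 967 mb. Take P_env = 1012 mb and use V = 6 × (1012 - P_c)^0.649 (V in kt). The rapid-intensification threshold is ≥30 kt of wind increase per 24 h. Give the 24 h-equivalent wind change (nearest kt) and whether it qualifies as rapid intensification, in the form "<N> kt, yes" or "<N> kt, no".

V₁: ΔP = 39, V ≈ 6 × 39^0.649 ≈ 64.68 kt.
V₂: ΔP = 45, V ≈ 6 × 45^0.649 ≈ 70.97 kt.
ΔV over 6 h = 6.29 kt → 24 h equivalent = 6.29 × 24/6 ≈ 25.16 kt.
25 kt < 30 kt ⇒ not rapid intensification.

25 kt, no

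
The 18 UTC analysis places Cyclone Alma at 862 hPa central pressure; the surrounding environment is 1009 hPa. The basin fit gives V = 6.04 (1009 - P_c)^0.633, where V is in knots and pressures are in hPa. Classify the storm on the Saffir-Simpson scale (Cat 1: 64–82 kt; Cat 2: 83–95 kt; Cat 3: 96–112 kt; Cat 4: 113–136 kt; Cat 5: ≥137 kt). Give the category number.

5

ΔP = 1009 − 862 = 147 hPa.
V ≈ 6.04 × 147^0.633 = 6.04 × 23.55 ≈ 142 kt.
142 kt falls in the Category 5 band.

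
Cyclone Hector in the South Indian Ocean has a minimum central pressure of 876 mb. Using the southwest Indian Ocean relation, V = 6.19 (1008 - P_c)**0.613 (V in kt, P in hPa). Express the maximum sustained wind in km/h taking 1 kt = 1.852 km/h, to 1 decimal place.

ΔP = 1008 − 876 = 132 mb.
V ≈ 6.19 × 132^0.613 = 6.19 × 19.949 ≈ 123.482 kt.
123.482 × 1.852 ≈ 228.69 km/h → 228.7 km/h.

228.7 km/h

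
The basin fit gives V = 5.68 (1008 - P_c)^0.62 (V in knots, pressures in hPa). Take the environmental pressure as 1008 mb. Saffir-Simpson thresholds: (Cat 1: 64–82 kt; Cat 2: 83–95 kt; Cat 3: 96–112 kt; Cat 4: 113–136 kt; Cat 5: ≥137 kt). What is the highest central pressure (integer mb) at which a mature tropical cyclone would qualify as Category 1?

Category 1 begins at V = 64 kt.
Required ΔP = (64/5.68)^(1/0.62) = 11.268^1.613 ≈ 49.72 mb.
P_c ≤ 1008 − 49.72 = 958.28, so the highest integer P_c is 958 mb.

958 mb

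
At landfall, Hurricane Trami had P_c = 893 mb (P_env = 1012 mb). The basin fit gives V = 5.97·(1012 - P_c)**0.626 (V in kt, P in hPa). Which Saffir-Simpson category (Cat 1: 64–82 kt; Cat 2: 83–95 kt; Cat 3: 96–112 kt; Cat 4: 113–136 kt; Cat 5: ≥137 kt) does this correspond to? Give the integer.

4

ΔP = 1012 − 893 = 119 mb.
V ≈ 5.97 × 119^0.626 = 5.97 × 19.92 ≈ 119 kt.
119 kt falls in the Category 4 band.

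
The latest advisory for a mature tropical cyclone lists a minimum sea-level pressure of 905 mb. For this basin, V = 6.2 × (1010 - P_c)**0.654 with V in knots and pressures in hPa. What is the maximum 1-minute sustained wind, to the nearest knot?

130 kt

ΔP = 1010 − 905 = 105 mb.
105^0.654 ≈ 20.983.
V ≈ 6.2 × 20.983 ≈ 130.1 kt.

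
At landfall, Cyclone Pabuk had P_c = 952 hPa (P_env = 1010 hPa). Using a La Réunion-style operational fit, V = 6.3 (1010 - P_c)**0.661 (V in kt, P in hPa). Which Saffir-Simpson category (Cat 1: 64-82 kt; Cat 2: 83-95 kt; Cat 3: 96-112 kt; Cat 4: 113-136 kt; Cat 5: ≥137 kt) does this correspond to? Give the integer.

ΔP = 1010 − 952 = 58 hPa.
V ≈ 6.3 × 58^0.661 = 6.3 × 14.64 ≈ 92 kt.
92 kt falls in the Category 2 band.

2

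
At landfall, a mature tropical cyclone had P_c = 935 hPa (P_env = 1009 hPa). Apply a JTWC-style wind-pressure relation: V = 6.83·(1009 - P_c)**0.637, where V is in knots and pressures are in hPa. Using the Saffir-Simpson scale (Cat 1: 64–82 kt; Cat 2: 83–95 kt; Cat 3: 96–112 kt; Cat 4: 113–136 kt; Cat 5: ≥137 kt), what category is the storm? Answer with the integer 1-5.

ΔP = 1009 − 935 = 74 hPa.
V ≈ 6.83 × 74^0.637 = 6.83 × 15.51 ≈ 106 kt.
106 kt falls in the Category 3 band.

3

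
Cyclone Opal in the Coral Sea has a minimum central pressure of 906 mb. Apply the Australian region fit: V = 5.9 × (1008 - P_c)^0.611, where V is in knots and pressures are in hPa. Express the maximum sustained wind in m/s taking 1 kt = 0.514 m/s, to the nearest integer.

51 m/s

ΔP = 1008 − 906 = 102 mb.
V ≈ 5.9 × 102^0.611 = 5.9 × 16.875 ≈ 99.565 kt.
99.565 × 0.514 ≈ 51.18 m/s → 51 m/s.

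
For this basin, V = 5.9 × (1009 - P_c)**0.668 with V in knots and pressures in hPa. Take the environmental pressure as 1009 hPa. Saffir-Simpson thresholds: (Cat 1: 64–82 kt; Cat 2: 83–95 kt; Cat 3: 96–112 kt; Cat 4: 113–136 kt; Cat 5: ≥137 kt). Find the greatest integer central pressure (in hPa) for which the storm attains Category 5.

898 hPa

Category 5 begins at V = 137 kt.
Required ΔP = (137/5.9)^(1/0.668) = 23.220^1.497 ≈ 110.84 hPa.
P_c ≤ 1009 − 110.84 = 898.16, so the highest integer P_c is 898 hPa.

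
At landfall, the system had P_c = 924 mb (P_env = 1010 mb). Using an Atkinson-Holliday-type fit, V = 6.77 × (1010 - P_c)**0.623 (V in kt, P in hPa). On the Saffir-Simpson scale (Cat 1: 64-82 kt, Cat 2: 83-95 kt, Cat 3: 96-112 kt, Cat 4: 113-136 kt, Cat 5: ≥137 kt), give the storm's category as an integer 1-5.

3

ΔP = 1010 − 924 = 86 mb.
V ≈ 6.77 × 86^0.623 = 6.77 × 16.04 ≈ 109 kt.
109 kt falls in the Category 3 band.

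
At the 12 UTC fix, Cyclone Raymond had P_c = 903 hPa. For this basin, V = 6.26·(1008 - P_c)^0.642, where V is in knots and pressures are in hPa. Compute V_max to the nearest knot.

124 kt

ΔP = 1008 − 903 = 105 hPa.
105^0.642 ≈ 19.843.
V ≈ 6.26 × 19.843 ≈ 124.2 kt.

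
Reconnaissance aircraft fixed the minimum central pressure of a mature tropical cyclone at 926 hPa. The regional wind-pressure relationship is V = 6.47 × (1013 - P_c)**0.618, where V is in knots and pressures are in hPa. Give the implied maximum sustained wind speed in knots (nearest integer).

ΔP = 1013 − 926 = 87 hPa.
87^0.618 ≈ 15.799.
V ≈ 6.47 × 15.799 ≈ 102.2 kt.

102 kt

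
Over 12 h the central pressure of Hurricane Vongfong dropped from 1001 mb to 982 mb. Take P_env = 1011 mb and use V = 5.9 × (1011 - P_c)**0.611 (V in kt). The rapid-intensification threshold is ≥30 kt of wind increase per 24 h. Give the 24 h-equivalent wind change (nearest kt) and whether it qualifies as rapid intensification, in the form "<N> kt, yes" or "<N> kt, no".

V₁: ΔP = 10, V ≈ 5.9 × 10^0.611 ≈ 24.09 kt.
V₂: ΔP = 29, V ≈ 5.9 × 29^0.611 ≈ 46.17 kt.
ΔV over 12 h = 22.08 kt → 24 h equivalent = 22.08 × 24/12 ≈ 44.16 kt.
44 kt ≥ 30 kt ⇒ rapid intensification.

44 kt, yes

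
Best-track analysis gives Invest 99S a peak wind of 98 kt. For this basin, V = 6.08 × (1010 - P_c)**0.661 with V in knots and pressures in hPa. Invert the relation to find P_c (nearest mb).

943 mb

ΔP = (V / 6.08)^(1/0.661) = (98/6.08)^1.513.
98/6.08 = 16.118; 16.118^1.513 ≈ 67.07 mb.
P_c = 1010 − 67.07 = 942.93 ≈ 943 mb.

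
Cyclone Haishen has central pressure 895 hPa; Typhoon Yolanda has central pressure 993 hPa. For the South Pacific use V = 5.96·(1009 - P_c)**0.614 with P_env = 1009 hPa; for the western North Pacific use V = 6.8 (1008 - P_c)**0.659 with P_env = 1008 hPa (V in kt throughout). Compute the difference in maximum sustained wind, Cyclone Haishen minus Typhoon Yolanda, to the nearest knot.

69 kt

Cyclone Haishen: ΔP = 114; V ≈ 5.96 × 114^0.614 ≈ 109.19 kt.
Typhoon Yolanda: ΔP = 15; V ≈ 6.8 × 15^0.659 ≈ 40.51 kt.
Difference ≈ 109.19 − 40.51 = 68.68 → 69 kt.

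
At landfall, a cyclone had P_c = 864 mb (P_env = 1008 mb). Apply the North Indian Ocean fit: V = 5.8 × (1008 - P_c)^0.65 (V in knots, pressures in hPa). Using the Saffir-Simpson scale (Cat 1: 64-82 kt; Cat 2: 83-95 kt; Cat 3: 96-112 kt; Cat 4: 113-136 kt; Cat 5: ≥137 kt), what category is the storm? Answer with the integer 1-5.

5

ΔP = 1008 − 864 = 144 mb.
V ≈ 5.8 × 144^0.65 = 5.8 × 25.29 ≈ 147 kt.
147 kt falls in the Category 5 band.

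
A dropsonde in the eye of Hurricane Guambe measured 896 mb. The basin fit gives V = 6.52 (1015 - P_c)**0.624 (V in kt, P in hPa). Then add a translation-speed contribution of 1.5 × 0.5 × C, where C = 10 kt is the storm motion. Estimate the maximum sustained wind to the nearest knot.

136 kt

ΔP = 1015 − 896 = 119 mb.
119^0.624 ≈ 19.731.
V ≈ 6.52 × 19.731 ≈ 128.6 kt.
Translation term: 1.5 × 0.5 × 10 = 7.5 kt.
Corrected V ≈ 136.1 kt → 136 kt.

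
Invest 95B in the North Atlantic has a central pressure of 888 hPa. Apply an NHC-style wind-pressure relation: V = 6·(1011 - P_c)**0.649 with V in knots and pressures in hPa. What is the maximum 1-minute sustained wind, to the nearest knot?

ΔP = 1011 − 888 = 123 hPa.
123^0.649 ≈ 22.717.
V ≈ 6 × 22.717 ≈ 136.3 kt.

136 kt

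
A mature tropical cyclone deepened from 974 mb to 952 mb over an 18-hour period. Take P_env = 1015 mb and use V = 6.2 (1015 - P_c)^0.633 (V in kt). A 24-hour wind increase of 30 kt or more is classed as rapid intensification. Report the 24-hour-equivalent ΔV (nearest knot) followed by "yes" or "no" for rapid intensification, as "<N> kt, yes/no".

V₁: ΔP = 41, V ≈ 6.2 × 41^0.633 ≈ 65.06 kt.
V₂: ΔP = 63, V ≈ 6.2 × 63^0.633 ≈ 85.38 kt.
ΔV over 18 h = 20.32 kt → 24 h equivalent = 20.32 × 24/18 ≈ 27.09 kt.
27 kt < 30 kt ⇒ not rapid intensification.

27 kt, no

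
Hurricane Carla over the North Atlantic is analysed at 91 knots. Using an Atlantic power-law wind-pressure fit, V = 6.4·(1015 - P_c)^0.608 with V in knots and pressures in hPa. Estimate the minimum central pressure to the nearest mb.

936 mb

ΔP = (V / 6.4)^(1/0.608) = (91/6.4)^1.645.
91/6.4 = 14.219; 14.219^1.645 ≈ 78.73 mb.
P_c = 1015 − 78.73 = 936.27 ≈ 936 mb.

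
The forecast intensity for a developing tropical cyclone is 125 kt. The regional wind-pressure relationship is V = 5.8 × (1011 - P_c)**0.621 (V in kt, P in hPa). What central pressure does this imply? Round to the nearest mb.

ΔP = (V / 5.8)^(1/0.621) = (125/5.8)^1.610.
125/5.8 = 21.552; 21.552^1.610 ≈ 140.38 mb.
P_c = 1011 − 140.38 = 870.62 ≈ 871 mb.

871 mb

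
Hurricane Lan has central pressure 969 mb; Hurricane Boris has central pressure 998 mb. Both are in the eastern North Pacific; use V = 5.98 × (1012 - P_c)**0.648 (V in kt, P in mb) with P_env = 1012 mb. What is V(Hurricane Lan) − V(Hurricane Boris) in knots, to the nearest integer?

Hurricane Lan: ΔP = 43; V ≈ 5.98 × 43^0.648 ≈ 68.42 kt.
Hurricane Boris: ΔP = 14; V ≈ 5.98 × 14^0.648 ≈ 33.07 kt.
Difference ≈ 68.42 − 33.07 = 35.35 → 35 kt.

35 kt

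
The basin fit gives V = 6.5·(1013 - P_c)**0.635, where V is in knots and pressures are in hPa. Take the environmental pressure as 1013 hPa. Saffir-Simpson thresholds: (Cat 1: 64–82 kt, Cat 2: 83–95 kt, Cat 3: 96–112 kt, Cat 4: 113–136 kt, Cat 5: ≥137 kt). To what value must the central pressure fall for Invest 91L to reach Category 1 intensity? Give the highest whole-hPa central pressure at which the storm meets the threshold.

Category 1 begins at V = 64 kt.
Required ΔP = (64/6.5)^(1/0.635) = 9.846^1.575 ≈ 36.66 hPa.
P_c ≤ 1013 − 36.66 = 976.34, so the highest integer P_c is 976 hPa.

976 hPa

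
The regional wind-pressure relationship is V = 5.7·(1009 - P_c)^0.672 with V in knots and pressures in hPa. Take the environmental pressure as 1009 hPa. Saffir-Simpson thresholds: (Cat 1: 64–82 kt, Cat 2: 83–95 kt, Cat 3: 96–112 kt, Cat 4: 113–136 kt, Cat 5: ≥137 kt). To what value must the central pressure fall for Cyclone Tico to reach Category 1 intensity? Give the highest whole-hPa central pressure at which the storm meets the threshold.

Category 1 begins at V = 64 kt.
Required ΔP = (64/5.7)^(1/0.672) = 11.228^1.488 ≈ 36.56 hPa.
P_c ≤ 1009 − 36.56 = 972.44, so the highest integer P_c is 972 hPa.

972 hPa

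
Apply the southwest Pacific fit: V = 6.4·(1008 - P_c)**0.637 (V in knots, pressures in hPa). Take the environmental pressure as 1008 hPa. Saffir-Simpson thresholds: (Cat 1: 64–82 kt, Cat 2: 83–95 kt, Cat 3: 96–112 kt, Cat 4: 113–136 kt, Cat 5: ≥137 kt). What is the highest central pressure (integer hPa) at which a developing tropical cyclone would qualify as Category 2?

Category 2 begins at V = 83 kt.
Required ΔP = (83/6.4)^(1/0.637) = 12.969^1.570 ≈ 55.86 hPa.
P_c ≤ 1008 − 55.86 = 952.14, so the highest integer P_c is 952 hPa.

952 hPa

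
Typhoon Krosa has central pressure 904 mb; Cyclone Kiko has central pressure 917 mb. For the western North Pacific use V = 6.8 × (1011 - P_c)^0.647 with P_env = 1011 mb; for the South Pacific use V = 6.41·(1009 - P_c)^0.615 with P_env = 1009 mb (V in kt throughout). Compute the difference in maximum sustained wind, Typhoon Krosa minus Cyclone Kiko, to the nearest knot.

Typhoon Krosa: ΔP = 107; V ≈ 6.8 × 107^0.647 ≈ 139.80 kt.
Cyclone Kiko: ΔP = 92; V ≈ 6.41 × 92^0.615 ≈ 103.42 kt.
Difference ≈ 139.80 − 103.42 = 36.38 → 36 kt.

36 kt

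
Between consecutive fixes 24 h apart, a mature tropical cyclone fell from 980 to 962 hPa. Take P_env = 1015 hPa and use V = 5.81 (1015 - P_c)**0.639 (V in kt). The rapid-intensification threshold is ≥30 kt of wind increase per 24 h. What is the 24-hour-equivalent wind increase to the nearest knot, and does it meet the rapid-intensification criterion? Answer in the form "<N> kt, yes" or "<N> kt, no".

V₁: ΔP = 35, V ≈ 5.81 × 35^0.639 ≈ 56.34 kt.
V₂: ΔP = 53, V ≈ 5.81 × 53^0.639 ≈ 73.45 kt.
ΔV over 24 h = 17.11 kt → 24 h equivalent = 17.11 × 24/24 ≈ 17.11 kt.
17 kt < 30 kt ⇒ not rapid intensification.

17 kt, no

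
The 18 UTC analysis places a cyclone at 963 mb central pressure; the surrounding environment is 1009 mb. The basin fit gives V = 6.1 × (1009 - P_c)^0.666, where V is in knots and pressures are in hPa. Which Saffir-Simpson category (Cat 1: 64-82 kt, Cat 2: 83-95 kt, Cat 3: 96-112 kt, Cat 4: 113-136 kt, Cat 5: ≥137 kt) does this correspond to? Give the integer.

ΔP = 1009 − 963 = 46 mb.
V ≈ 6.1 × 46^0.666 = 6.1 × 12.81 ≈ 78 kt.
78 kt falls in the Category 1 band.

1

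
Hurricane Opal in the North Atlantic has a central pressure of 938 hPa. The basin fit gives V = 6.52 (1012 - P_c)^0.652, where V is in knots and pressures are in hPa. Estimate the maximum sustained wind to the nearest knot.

108 kt

ΔP = 1012 − 938 = 74 hPa.
74^0.652 ≈ 16.548.
V ≈ 6.52 × 16.548 ≈ 107.9 kt.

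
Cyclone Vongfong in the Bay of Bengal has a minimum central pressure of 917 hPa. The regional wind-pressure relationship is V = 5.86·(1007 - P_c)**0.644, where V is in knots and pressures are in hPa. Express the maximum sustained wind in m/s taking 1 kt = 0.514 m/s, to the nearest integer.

ΔP = 1007 − 917 = 90 hPa.
V ≈ 5.86 × 90^0.644 = 5.86 × 18.136 ≈ 106.275 kt.
106.275 × 0.514 ≈ 54.63 m/s → 55 m/s.

55 m/s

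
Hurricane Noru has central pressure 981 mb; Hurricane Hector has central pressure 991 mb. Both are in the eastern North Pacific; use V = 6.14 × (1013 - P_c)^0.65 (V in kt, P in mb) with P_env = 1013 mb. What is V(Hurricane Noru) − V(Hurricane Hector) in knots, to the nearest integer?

Hurricane Noru: ΔP = 32; V ≈ 6.14 × 32^0.65 ≈ 58.41 kt.
Hurricane Hector: ΔP = 22; V ≈ 6.14 × 22^0.65 ≈ 45.79 kt.
Difference ≈ 58.41 − 45.79 = 12.62 → 13 kt.

13 kt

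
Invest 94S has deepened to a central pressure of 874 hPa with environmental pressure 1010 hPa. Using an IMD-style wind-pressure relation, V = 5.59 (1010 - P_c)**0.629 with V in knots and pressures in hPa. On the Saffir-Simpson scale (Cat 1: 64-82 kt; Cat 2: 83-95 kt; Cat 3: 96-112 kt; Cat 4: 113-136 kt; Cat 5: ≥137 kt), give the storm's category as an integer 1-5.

ΔP = 1010 − 874 = 136 hPa.
V ≈ 5.59 × 136^0.629 = 5.59 × 21.98 ≈ 123 kt.
123 kt falls in the Category 4 band.

4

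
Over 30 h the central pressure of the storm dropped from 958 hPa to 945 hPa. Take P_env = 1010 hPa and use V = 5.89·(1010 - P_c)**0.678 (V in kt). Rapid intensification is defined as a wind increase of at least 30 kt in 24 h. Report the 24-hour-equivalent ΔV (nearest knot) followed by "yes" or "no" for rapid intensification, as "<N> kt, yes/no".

11 kt, no

V₁: ΔP = 52, V ≈ 5.89 × 52^0.678 ≈ 85.82 kt.
V₂: ΔP = 65, V ≈ 5.89 × 65^0.678 ≈ 99.83 kt.
ΔV over 30 h = 14.01 kt → 24 h equivalent = 14.01 × 24/30 ≈ 11.21 kt.
11 kt < 30 kt ⇒ not rapid intensification.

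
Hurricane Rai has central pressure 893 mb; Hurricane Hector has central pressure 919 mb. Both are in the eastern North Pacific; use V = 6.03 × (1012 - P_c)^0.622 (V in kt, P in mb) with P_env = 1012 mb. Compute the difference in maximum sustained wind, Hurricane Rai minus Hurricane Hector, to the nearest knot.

17 kt

Hurricane Rai: ΔP = 119; V ≈ 6.03 × 119^0.622 ≈ 117.84 kt.
Hurricane Hector: ΔP = 93; V ≈ 6.03 × 93^0.622 ≈ 101.09 kt.
Difference ≈ 117.84 − 101.09 = 16.75 → 17 kt.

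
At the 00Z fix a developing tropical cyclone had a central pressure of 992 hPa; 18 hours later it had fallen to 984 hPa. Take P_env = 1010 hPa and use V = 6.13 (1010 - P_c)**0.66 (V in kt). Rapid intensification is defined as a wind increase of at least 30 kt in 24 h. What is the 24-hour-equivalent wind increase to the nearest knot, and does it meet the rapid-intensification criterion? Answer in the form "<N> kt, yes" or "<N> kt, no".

15 kt, no

V₁: ΔP = 18, V ≈ 6.13 × 18^0.66 ≈ 41.30 kt.
V₂: ΔP = 26, V ≈ 6.13 × 26^0.66 ≈ 52.64 kt.
ΔV over 18 h = 11.34 kt → 24 h equivalent = 11.34 × 24/18 ≈ 15.12 kt.
15 kt < 30 kt ⇒ not rapid intensification.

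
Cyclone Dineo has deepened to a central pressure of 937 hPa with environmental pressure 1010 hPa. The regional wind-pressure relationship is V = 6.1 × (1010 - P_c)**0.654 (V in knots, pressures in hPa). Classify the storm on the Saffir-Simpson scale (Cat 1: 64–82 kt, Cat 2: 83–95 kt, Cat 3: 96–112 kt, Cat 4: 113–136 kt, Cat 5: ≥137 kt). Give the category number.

ΔP = 1010 − 937 = 73 hPa.
V ≈ 6.1 × 73^0.654 = 6.1 × 16.54 ≈ 101 kt.
101 kt falls in the Category 3 band.

3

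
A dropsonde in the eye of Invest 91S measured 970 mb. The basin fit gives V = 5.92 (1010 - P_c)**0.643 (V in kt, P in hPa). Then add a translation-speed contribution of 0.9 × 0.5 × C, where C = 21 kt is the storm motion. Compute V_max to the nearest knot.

73 kt

ΔP = 1010 − 970 = 40 mb.
40^0.643 ≈ 10.718.
V ≈ 5.92 × 10.718 ≈ 63.5 kt.
Translation term: 0.9 × 0.5 × 21 = 9.45 kt.
Corrected V ≈ 72.95 kt → 73 kt.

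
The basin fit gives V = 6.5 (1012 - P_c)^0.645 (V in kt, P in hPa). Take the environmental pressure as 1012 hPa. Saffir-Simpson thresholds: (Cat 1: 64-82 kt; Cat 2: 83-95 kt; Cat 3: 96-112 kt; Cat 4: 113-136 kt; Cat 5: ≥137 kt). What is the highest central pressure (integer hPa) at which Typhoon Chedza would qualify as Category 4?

Category 4 begins at V = 113 kt.
Required ΔP = (113/6.5)^(1/0.645) = 17.385^1.550 ≈ 83.70 hPa.
P_c ≤ 1012 − 83.70 = 928.30, so the highest integer P_c is 928 hPa.

928 hPa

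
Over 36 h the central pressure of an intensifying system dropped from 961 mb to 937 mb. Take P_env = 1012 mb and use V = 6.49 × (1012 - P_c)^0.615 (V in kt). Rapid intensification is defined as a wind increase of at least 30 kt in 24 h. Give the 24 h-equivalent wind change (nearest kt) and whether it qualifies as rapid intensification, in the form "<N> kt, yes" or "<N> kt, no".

V₁: ΔP = 51, V ≈ 6.49 × 51^0.615 ≈ 72.85 kt.
V₂: ΔP = 75, V ≈ 6.49 × 75^0.615 ≈ 92.34 kt.
ΔV over 36 h = 19.49 kt → 24 h equivalent = 19.49 × 24/36 ≈ 12.99 kt.
13 kt < 30 kt ⇒ not rapid intensification.

13 kt, no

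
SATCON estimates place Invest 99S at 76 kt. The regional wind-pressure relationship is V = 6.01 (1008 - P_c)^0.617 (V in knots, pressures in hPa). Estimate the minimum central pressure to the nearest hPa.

947 hPa

ΔP = (V / 6.01)^(1/0.617) = (76/6.01)^1.621.
76/6.01 = 12.646; 12.646^1.621 ≈ 61.09 hPa.
P_c = 1008 − 61.09 = 946.91 ≈ 947 hPa.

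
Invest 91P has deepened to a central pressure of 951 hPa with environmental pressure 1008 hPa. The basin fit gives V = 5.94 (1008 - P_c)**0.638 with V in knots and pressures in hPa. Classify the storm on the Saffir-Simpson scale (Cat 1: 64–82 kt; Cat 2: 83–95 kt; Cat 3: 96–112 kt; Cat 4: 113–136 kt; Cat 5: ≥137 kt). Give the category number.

1

ΔP = 1008 − 951 = 57 hPa.
V ≈ 5.94 × 57^0.638 = 5.94 × 13.19 ≈ 78 kt.
78 kt falls in the Category 1 band.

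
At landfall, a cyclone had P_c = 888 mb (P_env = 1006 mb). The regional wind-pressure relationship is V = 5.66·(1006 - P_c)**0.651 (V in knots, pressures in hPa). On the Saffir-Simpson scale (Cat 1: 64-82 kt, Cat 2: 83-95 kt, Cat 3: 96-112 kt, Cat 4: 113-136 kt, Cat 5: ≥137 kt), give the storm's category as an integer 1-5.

4

ΔP = 1006 − 888 = 118 mb.
V ≈ 5.66 × 118^0.651 = 5.66 × 22.33 ≈ 126 kt.
126 kt falls in the Category 4 band.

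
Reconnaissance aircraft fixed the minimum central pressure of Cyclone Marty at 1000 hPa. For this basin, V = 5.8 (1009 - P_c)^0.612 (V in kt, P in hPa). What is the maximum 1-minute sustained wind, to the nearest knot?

ΔP = 1009 − 1000 = 9 hPa.
9^0.612 ≈ 3.837.
V ≈ 5.8 × 3.837 ≈ 22.3 kt.

22 kt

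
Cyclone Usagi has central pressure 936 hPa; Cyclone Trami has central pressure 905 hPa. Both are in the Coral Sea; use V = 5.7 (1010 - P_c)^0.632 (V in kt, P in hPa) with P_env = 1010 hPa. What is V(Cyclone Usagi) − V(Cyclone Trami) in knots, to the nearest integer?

-21 kt

Cyclone Usagi: ΔP = 74; V ≈ 5.7 × 74^0.632 ≈ 86.54 kt.
Cyclone Trami: ΔP = 105; V ≈ 5.7 × 105^0.632 ≈ 107.96 kt.
Difference ≈ 86.54 − 107.96 = -21.42 → -21 kt.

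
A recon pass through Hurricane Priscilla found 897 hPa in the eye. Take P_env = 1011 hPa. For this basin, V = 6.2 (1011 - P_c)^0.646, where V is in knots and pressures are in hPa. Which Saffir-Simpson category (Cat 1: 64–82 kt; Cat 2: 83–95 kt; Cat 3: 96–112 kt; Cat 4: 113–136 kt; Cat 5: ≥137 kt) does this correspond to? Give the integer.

4

ΔP = 1011 − 897 = 114 hPa.
V ≈ 6.2 × 114^0.646 = 6.2 × 21.32 ≈ 132 kt.
132 kt falls in the Category 4 band.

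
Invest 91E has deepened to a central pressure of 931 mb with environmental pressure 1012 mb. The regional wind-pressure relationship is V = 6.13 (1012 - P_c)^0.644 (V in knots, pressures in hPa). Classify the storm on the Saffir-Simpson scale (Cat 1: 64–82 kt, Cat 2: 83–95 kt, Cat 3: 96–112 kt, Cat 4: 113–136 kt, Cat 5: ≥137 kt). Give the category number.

ΔP = 1012 − 931 = 81 mb.
V ≈ 6.13 × 81^0.644 = 6.13 × 16.95 ≈ 104 kt.
104 kt falls in the Category 3 band.

3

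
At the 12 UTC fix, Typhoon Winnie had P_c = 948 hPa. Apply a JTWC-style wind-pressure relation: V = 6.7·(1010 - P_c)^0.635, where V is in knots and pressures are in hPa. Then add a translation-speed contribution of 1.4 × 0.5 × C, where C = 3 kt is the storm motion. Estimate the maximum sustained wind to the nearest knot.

ΔP = 1010 − 948 = 62 hPa.
62^0.635 ≈ 13.746.
V ≈ 6.7 × 13.746 ≈ 92.1 kt.
Translation term: 1.4 × 0.5 × 3 = 2.1 kt.
Corrected V ≈ 94.2 kt → 94 kt.

94 kt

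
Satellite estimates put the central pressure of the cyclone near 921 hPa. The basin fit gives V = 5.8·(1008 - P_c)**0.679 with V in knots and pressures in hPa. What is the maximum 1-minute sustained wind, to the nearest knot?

ΔP = 1008 − 921 = 87 hPa.
87^0.679 ≈ 20.746.
V ≈ 5.8 × 20.746 ≈ 120.3 kt.

120 kt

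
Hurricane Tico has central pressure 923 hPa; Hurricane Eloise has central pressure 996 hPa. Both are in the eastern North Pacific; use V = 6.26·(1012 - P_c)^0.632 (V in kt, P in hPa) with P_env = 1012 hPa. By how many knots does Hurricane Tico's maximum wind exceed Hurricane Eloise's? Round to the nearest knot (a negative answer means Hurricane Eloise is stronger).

71 kt

Hurricane Tico: ΔP = 89; V ≈ 6.26 × 89^0.632 ≈ 106.80 kt.
Hurricane Eloise: ΔP = 16; V ≈ 6.26 × 16^0.632 ≈ 36.11 kt.
Difference ≈ 106.80 − 36.11 = 70.69 → 71 kt.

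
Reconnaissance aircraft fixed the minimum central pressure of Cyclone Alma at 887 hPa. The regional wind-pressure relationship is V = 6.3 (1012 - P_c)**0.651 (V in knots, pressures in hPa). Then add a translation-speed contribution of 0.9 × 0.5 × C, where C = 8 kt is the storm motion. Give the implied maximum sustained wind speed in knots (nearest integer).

150 kt

ΔP = 1012 − 887 = 125 hPa.
125^0.651 ≈ 23.179.
V ≈ 6.3 × 23.179 ≈ 146.0 kt.
Translation term: 0.9 × 0.5 × 8 = 3.6 kt.
Corrected V ≈ 149.6 kt → 150 kt.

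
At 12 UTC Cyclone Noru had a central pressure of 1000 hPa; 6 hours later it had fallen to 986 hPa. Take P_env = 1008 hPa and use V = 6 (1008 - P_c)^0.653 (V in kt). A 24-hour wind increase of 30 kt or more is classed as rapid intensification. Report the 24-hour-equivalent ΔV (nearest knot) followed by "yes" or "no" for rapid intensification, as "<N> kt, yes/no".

87 kt, yes

V₁: ΔP = 8, V ≈ 6 × 8^0.653 ≈ 23.33 kt.
V₂: ΔP = 22, V ≈ 6 × 22^0.653 ≈ 45.16 kt.
ΔV over 6 h = 21.83 kt → 24 h equivalent = 21.83 × 24/6 ≈ 87.32 kt.
87 kt ≥ 30 kt ⇒ rapid intensification.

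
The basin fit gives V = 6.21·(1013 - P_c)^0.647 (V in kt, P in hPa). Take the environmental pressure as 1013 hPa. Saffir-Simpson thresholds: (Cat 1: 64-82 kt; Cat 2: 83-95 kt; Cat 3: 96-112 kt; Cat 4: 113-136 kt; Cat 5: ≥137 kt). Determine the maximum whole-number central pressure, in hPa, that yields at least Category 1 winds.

976 hPa

Category 1 begins at V = 64 kt.
Required ΔP = (64/6.21)^(1/0.647) = 10.306^1.546 ≈ 36.80 hPa.
P_c ≤ 1013 − 36.80 = 976.20, so the highest integer P_c is 976 hPa.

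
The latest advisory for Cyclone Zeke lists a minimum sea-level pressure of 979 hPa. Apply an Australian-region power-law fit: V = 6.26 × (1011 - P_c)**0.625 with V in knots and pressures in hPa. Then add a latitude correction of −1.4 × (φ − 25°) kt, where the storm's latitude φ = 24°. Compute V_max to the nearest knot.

56 kt

ΔP = 1011 − 979 = 32 hPa.
32^0.625 ≈ 8.724.
V ≈ 6.26 × 8.724 ≈ 54.6 kt.
Latitude correction: −1.4 × (24 − 25) = 1.4 kt.
Corrected V ≈ 56 kt → 56 kt.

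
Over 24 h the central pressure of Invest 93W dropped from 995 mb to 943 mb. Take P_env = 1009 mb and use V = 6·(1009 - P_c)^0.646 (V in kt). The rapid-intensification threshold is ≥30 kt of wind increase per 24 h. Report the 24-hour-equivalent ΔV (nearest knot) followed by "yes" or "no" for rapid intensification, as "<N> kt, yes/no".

V₁: ΔP = 14, V ≈ 6 × 14^0.646 ≈ 33.00 kt.
V₂: ΔP = 66, V ≈ 6 × 66^0.646 ≈ 89.86 kt.
ΔV over 24 h = 56.86 kt → 24 h equivalent = 56.86 × 24/24 ≈ 56.86 kt.
57 kt ≥ 30 kt ⇒ rapid intensification.

57 kt, yes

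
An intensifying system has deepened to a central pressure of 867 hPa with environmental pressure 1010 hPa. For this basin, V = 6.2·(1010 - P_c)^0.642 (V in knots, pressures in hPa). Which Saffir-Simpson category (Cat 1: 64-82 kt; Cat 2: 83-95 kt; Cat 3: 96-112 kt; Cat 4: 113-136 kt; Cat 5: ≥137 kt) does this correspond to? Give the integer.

ΔP = 1010 − 867 = 143 hPa.
V ≈ 6.2 × 143^0.642 = 6.2 × 24.20 ≈ 150 kt.
150 kt falls in the Category 5 band.

5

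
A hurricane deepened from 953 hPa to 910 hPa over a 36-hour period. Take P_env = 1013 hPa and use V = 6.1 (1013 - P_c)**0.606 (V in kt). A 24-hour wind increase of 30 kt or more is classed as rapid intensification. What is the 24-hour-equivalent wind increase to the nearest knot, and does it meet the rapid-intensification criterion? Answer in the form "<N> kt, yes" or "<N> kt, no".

19 kt, no

V₁: ΔP = 60, V ≈ 6.1 × 60^0.606 ≈ 72.93 kt.
V₂: ΔP = 103, V ≈ 6.1 × 103^0.606 ≈ 101.18 kt.
ΔV over 36 h = 28.25 kt → 24 h equivalent = 28.25 × 24/36 ≈ 18.83 kt.
19 kt < 30 kt ⇒ not rapid intensification.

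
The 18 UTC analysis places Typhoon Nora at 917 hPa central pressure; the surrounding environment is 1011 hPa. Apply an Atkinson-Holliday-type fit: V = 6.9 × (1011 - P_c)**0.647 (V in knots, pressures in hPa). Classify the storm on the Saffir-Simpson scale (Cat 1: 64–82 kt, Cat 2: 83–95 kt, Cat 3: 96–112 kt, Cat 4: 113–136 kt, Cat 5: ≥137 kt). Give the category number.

ΔP = 1011 − 917 = 94 hPa.
V ≈ 6.9 × 94^0.647 = 6.9 × 18.91 ≈ 130 kt.
130 kt falls in the Category 4 band.

4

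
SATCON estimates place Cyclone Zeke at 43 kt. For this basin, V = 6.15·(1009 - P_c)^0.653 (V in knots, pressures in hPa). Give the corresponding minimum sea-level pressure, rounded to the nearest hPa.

ΔP = (V / 6.15)^(1/0.653) = (43/6.15)^1.531.
43/6.15 = 6.992; 6.992^1.531 ≈ 19.65 hPa.
P_c = 1009 − 19.65 = 989.35 ≈ 989 hPa.

989 hPa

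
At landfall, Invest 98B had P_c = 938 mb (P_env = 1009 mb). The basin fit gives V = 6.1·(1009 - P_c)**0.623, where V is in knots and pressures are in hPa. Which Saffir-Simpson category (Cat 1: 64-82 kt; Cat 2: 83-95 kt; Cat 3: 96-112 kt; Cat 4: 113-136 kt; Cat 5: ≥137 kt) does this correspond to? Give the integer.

2

ΔP = 1009 − 938 = 71 mb.
V ≈ 6.1 × 71^0.623 = 6.1 × 14.23 ≈ 87 kt.
87 kt falls in the Category 2 band.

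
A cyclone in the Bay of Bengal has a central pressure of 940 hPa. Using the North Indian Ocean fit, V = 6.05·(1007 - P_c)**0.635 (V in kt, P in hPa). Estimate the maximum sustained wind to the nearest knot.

ΔP = 1007 − 940 = 67 hPa.
67^0.635 ≈ 14.440.
V ≈ 6.05 × 14.440 ≈ 87.4 kt.

87 kt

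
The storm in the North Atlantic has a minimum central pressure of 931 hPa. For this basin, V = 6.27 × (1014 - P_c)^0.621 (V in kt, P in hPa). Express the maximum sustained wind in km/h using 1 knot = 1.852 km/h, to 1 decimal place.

ΔP = 1014 − 931 = 83 hPa.
V ≈ 6.27 × 83^0.621 = 6.27 × 15.551 ≈ 97.502 kt.
97.502 × 1.852 ≈ 180.57 km/h → 180.6 km/h.

180.6 km/h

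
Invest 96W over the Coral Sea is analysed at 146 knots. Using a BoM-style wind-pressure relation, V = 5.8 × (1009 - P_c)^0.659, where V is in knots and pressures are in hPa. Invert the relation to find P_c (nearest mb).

ΔP = (V / 5.8)^(1/0.659) = (146/5.8)^1.517.
146/5.8 = 25.172; 25.172^1.517 ≈ 133.61 mb.
P_c = 1009 − 133.61 = 875.39 ≈ 875 mb.

875 mb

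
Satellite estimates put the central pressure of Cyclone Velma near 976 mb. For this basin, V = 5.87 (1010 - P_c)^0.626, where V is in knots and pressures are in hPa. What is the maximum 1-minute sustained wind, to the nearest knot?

ΔP = 1010 − 976 = 34 mb.
34^0.626 ≈ 9.093.
V ≈ 5.87 × 9.093 ≈ 53.4 kt.

53 kt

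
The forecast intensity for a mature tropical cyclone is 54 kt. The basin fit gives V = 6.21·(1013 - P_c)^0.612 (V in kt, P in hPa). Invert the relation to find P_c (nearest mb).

ΔP = (V / 6.21)^(1/0.612) = (54/6.21)^1.634.
54/6.21 = 8.696; 8.696^1.634 ≈ 34.26 mb.
P_c = 1013 − 34.26 = 978.74 ≈ 979 mb.

979 mb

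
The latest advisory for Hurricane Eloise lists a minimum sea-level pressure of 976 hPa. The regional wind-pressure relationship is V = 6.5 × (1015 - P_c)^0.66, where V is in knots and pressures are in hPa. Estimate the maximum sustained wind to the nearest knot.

ΔP = 1015 − 976 = 39 hPa.
39^0.66 ≈ 11.223.
V ≈ 6.5 × 11.223 ≈ 72.9 kt.

73 kt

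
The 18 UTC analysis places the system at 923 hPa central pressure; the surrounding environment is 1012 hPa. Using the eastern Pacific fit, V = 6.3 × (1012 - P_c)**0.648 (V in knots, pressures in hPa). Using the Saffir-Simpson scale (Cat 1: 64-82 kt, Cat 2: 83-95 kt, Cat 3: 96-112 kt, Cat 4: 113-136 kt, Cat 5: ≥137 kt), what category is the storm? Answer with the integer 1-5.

ΔP = 1012 − 923 = 89 hPa.
V ≈ 6.3 × 89^0.648 = 6.3 × 18.33 ≈ 115 kt.
115 kt falls in the Category 4 band.

4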